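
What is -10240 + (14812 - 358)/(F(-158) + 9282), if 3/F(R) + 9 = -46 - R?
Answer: -3262817666/318683 ≈ -10238.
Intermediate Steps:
F(R) = 3/(-55 - R) (F(R) = 3/(-9 + (-46 - R)) = 3/(-55 - R))
-10240 + (14812 - 358)/(F(-158) + 9282) = -10240 + (14812 - 358)/(-3/(55 - 158) + 9282) = -10240 + 14454/(-3/(-103) + 9282) = -10240 + 14454/(-3*(-1/103) + 9282) = -10240 + 14454/(3/103 + 9282) = -10240 + 14454/(956049/103) = -10240 + 14454*(103/956049) = -10240 + 496254/318683 = -3262817666/318683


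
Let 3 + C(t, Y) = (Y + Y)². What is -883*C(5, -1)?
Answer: -883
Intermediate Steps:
C(t, Y) = -3 + 4*Y² (C(t, Y) = -3 + (Y + Y)² = -3 + (2*Y)² = -3 + 4*Y²)
-883*C(5, -1) = -883*(-3 + 4*(-1)²) = -883*(-3 + 4*1) = -883*(-3 + 4) = -883*1 = -883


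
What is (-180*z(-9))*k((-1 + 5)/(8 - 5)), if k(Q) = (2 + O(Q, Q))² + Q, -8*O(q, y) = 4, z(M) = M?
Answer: 5805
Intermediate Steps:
O(q, y) = -½ (O(q, y) = -⅛*4 = -½)
k(Q) = 9/4 + Q (k(Q) = (2 - ½)² + Q = (3/2)² + Q = 9/4 + Q)
(-180*z(-9))*k((-1 + 5)/(8 - 5)) = (-180*(-9))*(9/4 + (-1 + 5)/(8 - 5)) = 1620*(9/4 + 4/3) = 1620*(43/12) = 5805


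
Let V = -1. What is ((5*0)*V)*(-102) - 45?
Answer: -45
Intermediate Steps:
((5*0)*V)*(-102) - 45 = ((5*0)*(-1))*(-102) - 45 = (0*(-1))*(-102) - 45 = 0*(-102) - 45 = 0 - 45 = -45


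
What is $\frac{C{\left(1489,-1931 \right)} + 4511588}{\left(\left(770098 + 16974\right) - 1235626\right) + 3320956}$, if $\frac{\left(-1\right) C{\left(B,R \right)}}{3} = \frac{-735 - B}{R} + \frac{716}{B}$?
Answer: $\frac{6485984959448}{4129449851059} \approx 1.5707$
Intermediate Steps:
$C{\left(B,R \right)} = - \frac{2148}{B} - \frac{3 \left(-735 - B\right)}{R}$ ($C{\left(B,R \right)} = - 3 \left(\frac{-735 - B}{R} + \frac{716}{B}\right) = - 3 \left(\frac{716}{B} + \frac{-735 - B}{R}\right) = - \frac{2148}{B} - \frac{3 \left(-735 - B\right)}{R}$)
$\frac{C{\left(1489,-1931 \right)} + 4511588}{\left(\left(770098 + 16974\right) - 1235626\right) + 3320956} = \frac{\left(- \frac{2148}{1489} + \frac{2205}{-1931} + 3 \cdot 1489 \frac{1}{-1931}\right) + 4511588}{\left(\left(770098 + 16974\right) - 1235626\right) + 3320956} = \frac{\left(\left(-2148\right) \frac{1}{1489} + 2205 \left(- \frac{1}{1931}\right) + 3 \cdot 1489 \left(- \frac{1}{1931}\right)\right) + 4511588}{\left(787072 - 1235626\right) + 3320956} = \frac{\left(- \frac{2148}{1489} - \frac{2205}{1931} - \frac{4467}{1931}\right) + 4511588}{-448554 + 3320956} = \frac{- \frac{14082396}{2875259} + 4511588}{2872402} = \frac{12971969918896}{2875259} \cdot \frac{1}{2872402} = \frac{6485984959448}{4129449851059}$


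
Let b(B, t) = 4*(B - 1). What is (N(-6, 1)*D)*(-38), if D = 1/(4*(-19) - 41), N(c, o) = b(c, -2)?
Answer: -1064/117 ≈ -9.0940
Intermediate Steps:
b(B, t) = -4 + 4*B (b(B, t) = 4*(-1 + B) = -4 + 4*B)
N(c, o) = -4 + 4*c
D = -1/117 (D = 1/(-76 - 41) = 1/(-117) = -1/117 ≈ -0.0085470)
(N(-6, 1)*D)*(-38) = ((-4 + 4*(-6))*(-1/117))*(-38) = ((-4 - 24)*(-1/117))*(-38) = -28*(-1/117)*(-38) = (28/117)*(-38) = -1064/117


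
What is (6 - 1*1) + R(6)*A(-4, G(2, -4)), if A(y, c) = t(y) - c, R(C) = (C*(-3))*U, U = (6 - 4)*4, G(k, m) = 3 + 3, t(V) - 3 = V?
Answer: 1013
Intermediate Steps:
t(V) = 3 + V
G(k, m) = 6
U = 8 (U = 2*4 = 8)
R(C) = -24*C (R(C) = (C*(-3))*8 = -3*C*8 = -24*C)
A(y, c) = 3 + y - c (A(y, c) = (3 + y) - c = 3 + y - c)
(6 - 1*1) + R(6)*A(-4, G(2, -4)) = (6 - 1*1) + (-24*6)*(3 - 4 - 1*6) = (6 - 1) - 144*(3 - 4 - 6) = 5 - 144*(-7) = 5 + 1008 = 1013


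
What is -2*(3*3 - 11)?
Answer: 4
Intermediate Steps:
-2*(3*3 - 11) = -2*(9 - 11) = -2*(-2) = 4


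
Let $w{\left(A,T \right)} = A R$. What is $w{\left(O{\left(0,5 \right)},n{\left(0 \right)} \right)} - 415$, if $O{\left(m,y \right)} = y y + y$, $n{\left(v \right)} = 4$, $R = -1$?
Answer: $-445$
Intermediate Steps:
$O{\left(m,y \right)} = y + y^{2}$ ($O{\left(m,y \right)} = y^{2} + y = y + y^{2}$)
$w{\left(A,T \right)} = - A$ ($w{\left(A,T \right)} = A \left(-1\right) = - A$)
$w{\left(O{\left(0,5 \right)},n{\left(0 \right)} \right)} - 415 = - 5 \left(1 + 5\right) - 415 = - 5 \cdot 6 - 415 = \left(-1\right) 30 - 415 = -30 - 415 = -445$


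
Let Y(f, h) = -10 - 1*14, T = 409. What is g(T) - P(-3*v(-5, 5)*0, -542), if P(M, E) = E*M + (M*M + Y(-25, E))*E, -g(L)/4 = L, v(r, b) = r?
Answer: -14644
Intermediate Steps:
Y(f, h) = -24 (Y(f, h) = -10 - 14 = -24)
g(L) = -4*L
P(M, E) = E*M + E*(-24 + M²) (P(M, E) = E*M + (M*M - 24)*E = E*M + (M² - 24)*E = E*M + (-24 + M²)*E = E*M + E*(-24 + M²))
g(T) - P(-3*v(-5, 5)*0, -542) = -4*409 - (-542)*(-24 - (-15)*0 + (-(-15)*0)²) = -1636 - (-542)*(-24 - 3*0 + (-3*0)²) = -1636 - (-542)*(-24 + 0 + 0²) = -1636 - (-542)*(-24 + 0 + 0) = -1636 - (-542)*(-24) = -1636 - 1*13008 = -1636 - 13008 = -14644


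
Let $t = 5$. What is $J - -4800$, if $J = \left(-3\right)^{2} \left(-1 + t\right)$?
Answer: $4836$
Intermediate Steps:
$J = 36$ ($J = \left(-3\right)^{2} \left(-1 + 5\right) = 9 \cdot 4 = 36$)
$J - -4800 = 36 - -4800 = 36 + 4800 = 4836$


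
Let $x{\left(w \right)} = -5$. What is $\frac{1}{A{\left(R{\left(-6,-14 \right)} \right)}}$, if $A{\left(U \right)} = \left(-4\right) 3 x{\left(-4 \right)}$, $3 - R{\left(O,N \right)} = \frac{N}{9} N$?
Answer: $\frac{1}{60} \approx 0.016667$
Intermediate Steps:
$R{\left(O,N \right)} = 3 - \frac{N^{2}}{9}$ ($R{\left(O,N \right)} = 3 - \frac{N}{9} N = 3 - \frac{N^{2}}{9}$)
$A{\left(U \right)} = 60$ ($A{\left(U \right)} = \left(-4\right) 3 \left(-5\right) = \left(-12\right) \left(-5\right) = 60$)
$\frac{1}{A{\left(R{\left(-6,-14 \right)} \right)}} = \frac{1}{60}$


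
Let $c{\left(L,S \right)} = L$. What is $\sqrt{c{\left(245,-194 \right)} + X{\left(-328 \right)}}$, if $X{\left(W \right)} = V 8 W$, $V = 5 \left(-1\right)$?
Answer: $9 \sqrt{165} \approx 115.61$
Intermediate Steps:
$V = -5$
$X{\left(W \right)} = - 40 W$ ($X{\left(W \right)} = \left(-5\right) 8 W = - 40 W$)
$\sqrt{c{\left(245,-194 \right)} + X{\left(-328 \right)}} = \sqrt{245 - -13120} = \sqrt{245 + 13120} = \sqrt{13365} = 9 \sqrt{165}$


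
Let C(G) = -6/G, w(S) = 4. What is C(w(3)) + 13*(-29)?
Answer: -757/2 ≈ -378.50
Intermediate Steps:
C(w(3)) + 13*(-29) = -6/4 + 13*(-29) = -6*¼ - 377 = -3/2 - 377 = -757/2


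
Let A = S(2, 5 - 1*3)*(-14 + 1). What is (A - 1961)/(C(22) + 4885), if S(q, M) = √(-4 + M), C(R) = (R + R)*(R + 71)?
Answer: -1961/8977 - 13*I*√2/8977 ≈ -0.21845 - 0.002048*I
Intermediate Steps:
C(R) = 2*R*(71 + R) (C(R) = (2*R)*(71 + R) = 2*R*(71 + R))
A = -13*I*√2 (A = √(-4 + (5 - 1*3))*(-14 + 1) = √(-4 + (5 - 3))*(-13) = √(-4 + 2)*(-13) = √(-2)*(-13) = (I*√2)*(-13) = -13*I*√2 ≈ -18.385*I)
(A - 1961)/(C(22) + 4885) = (-13*I*√2 - 1961)/(2*22*(71 + 22) + 4885) = (-1961 - 13*I*√2)/(2*22*93 + 4885) = (-1961 - 13*I*√2)/(4092 + 4885) = (-1961 - 13*I*√2)/8977 = (-1961 - 13*I*√2)*(1/8977) = -1961/8977 - 13*I*√2/8977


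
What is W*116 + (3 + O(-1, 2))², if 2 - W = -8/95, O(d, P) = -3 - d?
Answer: 23063/95 ≈ 242.77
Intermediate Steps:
W = 198/95 (W = 2 - (-8)/95 = 2 - 1*(-8/95) = 2 + 8/95 = 198/95 ≈ 2.0842)
W*116 + (3 + O(-1, 2))² = (198/95)*116 + (3 + (-3 - 1*(-1)))² = 22968/95 + (3 + (-3 + 1))² = 22968/95 + (3 - 2)² = 22968/95 + 1² = 22968/95 + 1 = 23063/95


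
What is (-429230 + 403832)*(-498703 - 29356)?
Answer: 13411642482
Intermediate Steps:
(-429230 + 403832)*(-498703 - 29356) = -25398*(-528059) = 13411642482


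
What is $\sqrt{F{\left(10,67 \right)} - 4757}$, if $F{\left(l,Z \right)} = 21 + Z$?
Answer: $i \sqrt{4669} \approx 68.33 i$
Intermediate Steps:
$\sqrt{F{\left(10,67 \right)} - 4757} = \sqrt{\left(21 + 67\right) - 4757} = \sqrt{88 - 4757} = \sqrt{-4669} = i \sqrt{4669}$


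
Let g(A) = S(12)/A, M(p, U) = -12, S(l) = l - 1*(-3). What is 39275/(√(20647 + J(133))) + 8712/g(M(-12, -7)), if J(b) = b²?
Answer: -34848/5 + 39275*√599/4792 ≈ -6769.0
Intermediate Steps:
S(l) = 3 + l (S(l) = l + 3 = 3 + l)
g(A) = 15/A (g(A) = (3 + 12)/A = 15/A)
39275/(√(20647 + J(133))) + 8712/g(M(-12, -7)) = 39275/(√(20647 + 133²)) + 8712/((15/(-12))) = 39275/(√(20647 + 17689)) + 8712/((15*(-1/12))) = 39275/(√38336) + 8712/(-5/4) = 39275/((8*√599)) + 8712*(-⅘) = 39275*(√599/4792) - 34848/5 = 39275*√599/4792 - 34848/5 = -34848/5 + 39275*√599/4792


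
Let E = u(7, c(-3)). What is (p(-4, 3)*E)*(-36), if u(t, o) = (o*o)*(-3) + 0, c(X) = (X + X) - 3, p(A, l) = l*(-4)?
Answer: -104976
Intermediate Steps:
p(A, l) = -4*l
c(X) = -3 + 2*X (c(X) = 2*X - 3 = -3 + 2*X)
u(t, o) = -3*o² (u(t, o) = o²*(-3) + 0 = -3*o² + 0 = -3*o²)
E = -243 (E = -3*(-3 + 2*(-3))² = -3*(-3 - 6)² = -3*(-9)² = -3*81 = -243)
(p(-4, 3)*E)*(-36) = (-4*3*(-243))*(-36) = -12*(-243)*(-36) = 2916*(-36) = -104976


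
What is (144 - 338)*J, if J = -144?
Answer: 27936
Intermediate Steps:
(144 - 338)*J = (144 - 338)*(-144) = -194*(-144) = 27936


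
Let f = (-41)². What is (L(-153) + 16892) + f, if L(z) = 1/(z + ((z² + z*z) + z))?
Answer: 863867377/46512 ≈ 18573.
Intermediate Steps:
f = 1681
L(z) = 1/(2*z + 2*z²) (L(z) = 1/(z + ((z² + z²) + z)) = 1/(z + (2*z² + z)) = 1/(z + (z + 2*z²)) = 1/(2*z + 2*z²))
(L(-153) + 16892) + f = ((½)/(-153*(1 - 153)) + 16892) + 1681 = ((½)*(-1/153)/(-152) + 16892) + 1681 = ((½)*(-1/153)*(-1/152) + 16892) + 1681 = (1/46512 + 16892) + 1681 = 785680705/46512 + 1681 = 863867377/46512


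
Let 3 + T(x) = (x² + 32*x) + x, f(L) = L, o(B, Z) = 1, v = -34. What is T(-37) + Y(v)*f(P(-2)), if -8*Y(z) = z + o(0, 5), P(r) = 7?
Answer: 1391/8 ≈ 173.88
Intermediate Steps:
T(x) = -3 + x² + 33*x (T(x) = -3 + ((x² + 32*x) + x) = -3 + (x² + 33*x) = -3 + x² + 33*x)
Y(z) = -⅛ - z/8 (Y(z) = -(z + 1)/8 = -(1 + z)/8 = -⅛ - z/8)
T(-37) + Y(v)*f(P(-2)) = (-3 + (-37)² + 33*(-37)) + (-⅛ - ⅛*(-34))*7 = (-3 + 1369 - 1221) + (-⅛ + 17/4)*7 = 145 + (33/8)*7 = 145 + 231/8 = 1391/8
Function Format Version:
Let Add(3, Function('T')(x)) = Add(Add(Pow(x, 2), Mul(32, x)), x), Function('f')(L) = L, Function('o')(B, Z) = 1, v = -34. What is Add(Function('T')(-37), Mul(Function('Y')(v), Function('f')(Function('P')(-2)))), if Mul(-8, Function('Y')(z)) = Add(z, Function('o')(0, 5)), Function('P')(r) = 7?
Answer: Rational(1391, 8) ≈ 173.88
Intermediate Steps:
Function('T')(x) = Add(-3, Pow(x, 2), Mul(33, x)) (Function('T')(x) = Add(-3, Add(Add(Pow(x, 2), Mul(32, x)), x)) = Add(-3, Add(Pow(x, 2), Mul(33, x))) = Add(-3, Pow(x, 2), Mul(33, x)))
Function('Y')(z) = Add(Rational(-1, 8), Mul(Rational(-1, 8), z)) (Function('Y')(z) = Mul(Rational(-1, 8), Add(z, 1)) = Mul(Rational(-1, 8), Add(1, z)) = Add(Rational(-1, 8), Mul(Rational(-1, 8), z)))
Add(Function('T')(-37), Mul(Function('Y')(v), Function('f')(Function('P')(-2)))) = Add(Add(-3, Pow(-37, 2), Mul(33, -37)), Mul(Add(Rational(-1, 8), Mul(Rational(-1, 8), -34)), 7)) = Add(Add(-3, 1369, -1221), Mul(Add(Rational(-1, 8), Rational(17, 4)), 7)) = Add(145, Mul(Rational(33, 8), 7)) = Add(145, Rational(231, 8)) = Rational(1391, 8)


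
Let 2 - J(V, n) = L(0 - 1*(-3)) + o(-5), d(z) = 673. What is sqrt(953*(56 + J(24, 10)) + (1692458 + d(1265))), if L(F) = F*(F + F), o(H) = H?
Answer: 4*sqrt(108501) ≈ 1317.6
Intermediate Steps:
L(F) = 2*F**2 (L(F) = F*(2*F) = 2*F**2)
J(V, n) = -11 (J(V, n) = 2 - (2*(0 - 1*(-3))**2 - 5) = 2 - (2*(0 + 3)**2 - 5) = 2 - (2*3**2 - 5) = 2 - (2*9 - 5) = 2 - (18 - 5) = 2 - 1*13 = 2 - 13 = -11)
sqrt(953*(56 + J(24, 10)) + (1692458 + d(1265))) = sqrt(953*(56 - 11) + (1692458 + 673)) = sqrt(953*45 + 1693131) = sqrt(42885 + 1693131) = sqrt(1736016) = 4*sqrt(108501)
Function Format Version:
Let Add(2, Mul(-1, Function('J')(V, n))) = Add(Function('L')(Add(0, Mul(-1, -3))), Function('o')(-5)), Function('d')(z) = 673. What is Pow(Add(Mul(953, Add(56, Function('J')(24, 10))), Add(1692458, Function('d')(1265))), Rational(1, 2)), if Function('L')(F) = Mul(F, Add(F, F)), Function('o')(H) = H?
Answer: Mul(4, Pow(108501, Rational(1, 2))) ≈ 1317.6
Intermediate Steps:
Function('L')(F) = Mul(2, Pow(F, 2)) (Function('L')(F) = Mul(F, Mul(2, F)) = Mul(2, Pow(F, 2)))
Function('J')(V, n) = -11 (Function('J')(V, n) = Add(2, Mul(-1, Add(Mul(2, Pow(Add(0, Mul(-1, -3)), 2)), -5))) = Add(2, Mul(-1, Add(Mul(2, Pow(Add(0, 3), 2)), -5))) = Add(2, Mul(-1, Add(Mul(2, Pow(3, 2)), -5))) = Add(2, Mul(-1, Add(Mul(2, 9), -5))) = Add(2, Mul(-1, Add(18, -5))) = Add(2, Mul(-1, 13)) = Add(2, -13) = -11)
Pow(Add(Mul(953, Add(56, Function('J')(24, 10))), Add(1692458, Function('d')(1265))), Rational(1, 2)) = Pow(Add(Mul(953, Add(56, -11)), Add(1692458, 673)), Rational(1, 2)) = Pow(Add(Mul(953, 45), 1693131), Rational(1, 2)) = Pow(Add(42885, 1693131), Rational(1, 2)) = Pow(1736016, Rational(1, 2)) = Mul(4, Pow(108501, Rational(1, 2)))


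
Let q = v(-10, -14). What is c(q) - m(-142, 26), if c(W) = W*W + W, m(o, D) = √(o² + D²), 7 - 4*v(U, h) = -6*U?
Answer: 2597/16 - 2*√5210 ≈ 17.952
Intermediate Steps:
v(U, h) = 7/4 + 3*U/2 (v(U, h) = 7/4 - (-3)*U/2 = 7/4 + 3*U/2)
m(o, D) = √(D² + o²)
q = -53/4 (q = 7/4 + (3/2)*(-10) = 7/4 - 15 = -53/4 ≈ -13.250)
c(W) = W + W² (c(W) = W² + W = W + W²)
c(q) - m(-142, 26) = -53*(1 - 53/4)/4 - √(26² + (-142)²) = -53/4*(-49/4) - √(676 + 20164) = 2597/16 - √20840 = 2597/16 - 2*√5210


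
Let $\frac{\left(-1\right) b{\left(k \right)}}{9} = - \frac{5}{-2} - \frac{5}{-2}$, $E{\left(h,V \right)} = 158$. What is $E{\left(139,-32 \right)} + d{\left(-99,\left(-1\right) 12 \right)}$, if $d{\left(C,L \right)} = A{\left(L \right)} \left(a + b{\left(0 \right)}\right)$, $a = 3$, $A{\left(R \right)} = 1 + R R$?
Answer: $-5932$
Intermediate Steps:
$A{\left(R \right)} = 1 + R^{2}$
$b{\left(k \right)} = -45$ ($b{\left(k \right)} = - 9 \left(- \frac{5}{-2} - \frac{5}{-2}\right) = - 9 \left(\left(-5\right) \left(- \frac{1}{2}\right) - - \frac{5}{2}\right) = - 9 \left(\frac{5}{2} + \frac{5}{2}\right) = \left(-9\right) 5 = -45$)
$d{\left(C,L \right)} = -42 - 42 L^{2}$ ($d{\left(C,L \right)} = \left(1 + L^{2}\right) \left(3 - 45\right) = \left(1 + L^{2}\right) \left(-42\right) = -42 - 42 L^{2}$)
$E{\left(139,-32 \right)} + d{\left(-99,\left(-1\right) 12 \right)} = 158 - \left(42 + 42 \left(\left(-1\right) 12\right)^{2}\right) = 158 - \left(42 + 42 \left(-12\right)^{2}\right) = 158 - 6090 = -5932$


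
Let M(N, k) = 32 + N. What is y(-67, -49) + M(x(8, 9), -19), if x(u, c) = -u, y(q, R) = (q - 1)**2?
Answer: 4648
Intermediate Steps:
y(q, R) = (-1 + q)**2
y(-67, -49) + M(x(8, 9), -19) = (-1 - 67)**2 + (32 - 1*8) = (-68)**2 + (32 - 8) = 4624 + 24 = 4648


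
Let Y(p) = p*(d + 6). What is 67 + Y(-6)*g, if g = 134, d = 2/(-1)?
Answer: -3149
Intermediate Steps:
d = -2 (d = 2*(-1) = -2)
Y(p) = 4*p (Y(p) = p*(-2 + 6) = p*4 = 4*p)
67 + Y(-6)*g = 67 + (4*(-6))*134 = 67 - 24*134 = 67 - 3216 = -3149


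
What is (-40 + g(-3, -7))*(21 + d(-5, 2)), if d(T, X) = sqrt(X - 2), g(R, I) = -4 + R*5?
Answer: -1239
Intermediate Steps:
g(R, I) = -4 + 5*R
d(T, X) = sqrt(-2 + X)
(-40 + g(-3, -7))*(21 + d(-5, 2)) = (-40 + (-4 + 5*(-3)))*(21 + sqrt(-2 + 2)) = (-40 + (-4 - 15))*(21 + sqrt(0)) = (-40 - 19)*(21 + 0) = -59*21 = -1239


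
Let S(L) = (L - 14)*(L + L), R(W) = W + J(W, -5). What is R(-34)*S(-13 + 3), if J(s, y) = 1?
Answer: -15840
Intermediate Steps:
R(W) = 1 + W (R(W) = W + 1 = 1 + W)
S(L) = 2*L*(-14 + L) (S(L) = (-14 + L)*(2*L) = 2*L*(-14 + L))
R(-34)*S(-13 + 3) = (1 - 34)*(2*(-13 + 3)*(-14 + (-13 + 3))) = -66*(-10)*(-14 - 10) = -66*(-10)*(-24) = -33*480 = -15840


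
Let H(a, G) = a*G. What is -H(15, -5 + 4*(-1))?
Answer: 135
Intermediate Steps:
H(a, G) = G*a
-H(15, -5 + 4*(-1)) = -(-5 + 4*(-1))*15 = -(-5 - 4)*15 = -(-9)*15 = -1*(-135) = 135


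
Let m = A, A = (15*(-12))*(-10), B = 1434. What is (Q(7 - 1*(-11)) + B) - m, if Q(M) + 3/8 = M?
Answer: -2787/8 ≈ -348.38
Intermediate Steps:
Q(M) = -3/8 + M
A = 1800 (A = -180*(-10) = 1800)
m = 1800
(Q(7 - 1*(-11)) + B) - m = ((-3/8 + (7 - 1*(-11))) + 1434) - 1*1800 = ((-3/8 + (7 + 11)) + 1434) - 1800 = ((-3/8 + 18) + 1434) - 1800 = (141/8 + 1434) - 1800 = 11613/8 - 1800 = -2787/8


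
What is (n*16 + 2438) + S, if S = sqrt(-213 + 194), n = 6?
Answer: 2534 + I*sqrt(19) ≈ 2534.0 + 4.3589*I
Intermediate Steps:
S = I*sqrt(19) (S = sqrt(-19) = I*sqrt(19) ≈ 4.3589*I)
(n*16 + 2438) + S = (6*16 + 2438) + I*sqrt(19) = (96 + 2438) + I*sqrt(19) = 2534 + I*sqrt(19)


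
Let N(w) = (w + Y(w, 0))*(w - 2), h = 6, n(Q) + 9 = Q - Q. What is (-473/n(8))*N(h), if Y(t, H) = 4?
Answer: 18920/9 ≈ 2102.2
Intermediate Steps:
n(Q) = -9 (n(Q) = -9 + (Q - Q) = -9 + 0 = -9)
N(w) = (-2 + w)*(4 + w) (N(w) = (w + 4)*(w - 2) = (4 + w)*(-2 + w) = (-2 + w)*(4 + w))
(-473/n(8))*N(h) = (-473/(-9))*(-8 + 6² + 2*6) = (-473*(-⅑))*(-8 + 36 + 12) = (473/9)*40 = 18920/9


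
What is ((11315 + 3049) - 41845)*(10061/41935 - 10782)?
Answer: 12425069968429/41935 ≈ 2.9629e+8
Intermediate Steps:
((11315 + 3049) - 41845)*(10061/41935 - 10782) = (14364 - 41845)*(10061*(1/41935) - 10782) = -27481*(10061/41935 - 10782) = -27481*(-452133109/41935) = 12425069968429/41935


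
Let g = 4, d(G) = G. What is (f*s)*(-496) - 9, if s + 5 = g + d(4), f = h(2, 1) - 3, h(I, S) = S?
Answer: 2967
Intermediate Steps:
f = -2 (f = 1 - 3 = -2)
s = 3 (s = -5 + (4 + 4) = -5 + 8 = 3)
(f*s)*(-496) - 9 = -2*3*(-496) - 9 = -6*(-496) - 9 = 2976 - 9 = 2967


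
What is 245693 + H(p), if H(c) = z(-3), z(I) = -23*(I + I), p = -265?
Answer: 245831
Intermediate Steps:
z(I) = -46*I
H(c) = 138 (H(c) = -46*(-3) = 138)
245693 + H(p) = 245693 + 138 = 245831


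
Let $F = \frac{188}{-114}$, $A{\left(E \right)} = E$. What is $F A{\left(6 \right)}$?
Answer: $- \frac{188}{19} \approx -9.8947$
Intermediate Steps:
$F = - \frac{94}{57}$ ($F = 188 \left(- \frac{1}{114}\right) = - \frac{94}{57} \approx -1.6491$)
$F A{\left(6 \right)} = \left(- \frac{94}{57}\right) 6 = - \frac{188}{19}$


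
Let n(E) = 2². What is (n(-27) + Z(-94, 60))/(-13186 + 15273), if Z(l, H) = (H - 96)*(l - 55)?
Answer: 5368/2087 ≈ 2.5721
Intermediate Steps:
n(E) = 4
Z(l, H) = (-96 + H)*(-55 + l)
(n(-27) + Z(-94, 60))/(-13186 + 15273) = (4 + (5280 - 96*(-94) - 55*60 + 60*(-94)))/(-13186 + 15273) = (4 + (5280 + 9024 - 3300 - 5640))/2087 = (4 + 5364)*(1/2087) = 5368*(1/2087) = 5368/2087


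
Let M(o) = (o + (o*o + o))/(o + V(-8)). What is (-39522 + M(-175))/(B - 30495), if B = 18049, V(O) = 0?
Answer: 39695/12446 ≈ 3.1894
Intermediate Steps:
M(o) = (o² + 2*o)/o (M(o) = (o + (o*o + o))/(o + 0) = (o + (o² + o))/o = (o + (o + o²))/o = (o² + 2*o)/o)
(-39522 + M(-175))/(B - 30495) = (-39522 + (2 - 175))/(18049 - 30495) = (-39522 - 173)/(-12446) = -39695*(-1/12446) = 39695/12446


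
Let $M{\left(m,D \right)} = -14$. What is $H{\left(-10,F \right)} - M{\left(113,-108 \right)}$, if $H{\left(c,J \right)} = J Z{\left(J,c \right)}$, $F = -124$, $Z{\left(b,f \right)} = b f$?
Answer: $-153746$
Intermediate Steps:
$H{\left(c,J \right)} = c J^{2}$ ($H{\left(c,J \right)} = J J c = c J^{2}$)
$H{\left(-10,F \right)} - M{\left(113,-108 \right)} = - 10 \left(-124\right)^{2} - -14 = \left(-10\right) 15376 + 14 = -153760 + 14 = -153746$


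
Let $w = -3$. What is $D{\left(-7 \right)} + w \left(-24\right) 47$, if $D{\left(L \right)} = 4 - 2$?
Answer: $3386$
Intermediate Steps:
$D{\left(L \right)} = 2$ ($D{\left(L \right)} = 4 - 2 = 2$)
$D{\left(-7 \right)} + w \left(-24\right) 47 = 2 + \left(-3\right) \left(-24\right) 47 = 2 + 72 \cdot 47 = 2 + 3384 = 3386$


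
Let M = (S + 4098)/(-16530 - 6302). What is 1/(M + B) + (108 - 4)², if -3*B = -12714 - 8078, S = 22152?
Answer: 2566875835400/237322097 ≈ 10816.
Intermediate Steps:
B = 20792/3 (B = -(-12714 - 8078)/3 = -⅓*(-20792) = 20792/3 ≈ 6930.7)
M = -13125/11416 (M = (22152 + 4098)/(-16530 - 6302) = 26250/(-22832) = 26250*(-1/22832) = -13125/11416 ≈ -1.1497)
1/(M + B) + (108 - 4)² = 1/(-13125/11416 + 20792/3) + (108 - 4)² = 1/(237322097/34248) + 104² = 34248/237322097 + 10816 = 2566875835400/237322097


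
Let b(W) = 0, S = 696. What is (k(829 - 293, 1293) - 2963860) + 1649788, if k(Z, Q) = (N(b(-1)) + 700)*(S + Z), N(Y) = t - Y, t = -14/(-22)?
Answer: -450888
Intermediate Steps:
t = 7/11 (t = -14*(-1/22) = 7/11 ≈ 0.63636)
N(Y) = 7/11 - Y
k(Z, Q) = 5364072/11 + 7707*Z/11 (k(Z, Q) = ((7/11 - 1*0) + 700)*(696 + Z) = ((7/11 + 0) + 700)*(696 + Z) = (7/11 + 700)*(696 + Z) = 7707*(696 + Z)/11 = 5364072/11 + 7707*Z/11)
(k(829 - 293, 1293) - 2963860) + 1649788 = ((5364072/11 + 7707*(829 - 293)/11) - 2963860) + 1649788 = ((5364072/11 + (7707/11)*536) - 2963860) + 1649788 = ((5364072/11 + 4130952/11) - 2963860) + 1649788 = (863184 - 2963860) + 1649788 = -2100676 + 1649788 = -450888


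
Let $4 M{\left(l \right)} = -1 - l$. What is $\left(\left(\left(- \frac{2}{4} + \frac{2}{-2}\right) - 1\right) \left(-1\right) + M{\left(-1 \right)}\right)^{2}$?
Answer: $\frac{25}{4} \approx 6.25$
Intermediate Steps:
$M{\left(l \right)} = - \frac{1}{4} - \frac{l}{4}$ ($M{\left(l \right)} = \frac{-1 - l}{4} = - \frac{1}{4} - \frac{l}{4}$)
$\left(\left(\left(- \frac{2}{4} + \frac{2}{-2}\right) - 1\right) \left(-1\right) + M{\left(-1 \right)}\right)^{2} = \left(\left(\left(- \frac{2}{4} + \frac{2}{-2}\right) - 1\right) \left(-1\right) - 0\right)^{2} = \left(\left(\left(\left(-2\right) \frac{1}{4} + 2 \left(- \frac{1}{2}\right)\right) - 1\right) \left(-1\right) + \left(- \frac{1}{4} + \frac{1}{4}\right)\right)^{2} = \left(\left(\left(- \frac{1}{2} - 1\right) - 1\right) \left(-1\right) + 0\right)^{2} = \left(\left(- \frac{3}{2} - 1\right) \left(-1\right) + 0\right)^{2} = \left(\left(- \frac{5}{2}\right) \left(-1\right) + 0\right)^{2} = \left(\frac{5}{2} + 0\right)^{2} = \left(\frac{5}{2}\right)^{2} = \frac{25}{4}$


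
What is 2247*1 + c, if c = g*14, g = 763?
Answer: 12929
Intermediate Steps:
c = 10682 (c = 763*14 = 10682)
2247*1 + c = 2247*1 + 10682 = 2247 + 10682 = 12929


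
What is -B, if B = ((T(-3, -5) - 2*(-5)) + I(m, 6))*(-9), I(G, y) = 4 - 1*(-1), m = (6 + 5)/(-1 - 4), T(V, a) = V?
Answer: 108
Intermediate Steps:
m = -11/5 (m = 11/(-5) = 11*(-⅕) = -11/5 ≈ -2.2000)
I(G, y) = 5 (I(G, y) = 4 + 1 = 5)
B = -108 (B = ((-3 - 2*(-5)) + 5)*(-9) = ((-3 + 10) + 5)*(-9) = (7 + 5)*(-9) = 12*(-9) = -108)
-B = -1*(-108) = 108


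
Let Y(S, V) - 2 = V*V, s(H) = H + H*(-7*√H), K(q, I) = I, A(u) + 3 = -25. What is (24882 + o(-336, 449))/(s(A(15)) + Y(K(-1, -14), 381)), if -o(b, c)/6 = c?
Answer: 3220255380/21065243873 - 8697696*I*√7/21065243873 ≈ 0.15287 - 0.0010924*I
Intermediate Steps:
A(u) = -28 (A(u) = -3 - 25 = -28)
o(b, c) = -6*c
s(H) = H - 7*H^(3/2)
Y(S, V) = 2 + V² (Y(S, V) = 2 + V*V = 2 + V²)
(24882 + o(-336, 449))/(s(A(15)) + Y(K(-1, -14), 381)) = (24882 - 6*449)/((-28 - (-392)*I*√7) + (2 + 381²)) = (24882 - 2694)/((-28 - (-392)*I*√7) + (2 + 145161)) = 22188/((-28 + 392*I*√7) + 145163) = 22188/(145135 + 392*I*√7)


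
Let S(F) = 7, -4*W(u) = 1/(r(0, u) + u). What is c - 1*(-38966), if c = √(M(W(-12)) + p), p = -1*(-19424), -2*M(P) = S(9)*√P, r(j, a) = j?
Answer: 38966 + √(2797056 - 42*√3)/12 ≈ 39105.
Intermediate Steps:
W(u) = -1/(4*u) (W(u) = -1/(4*(0 + u)) = -1/(4*u))
M(P) = -7*√P/2
p = 19424
c = √(19424 - 7*√3/24) (c = √(-7*√(-1/(-12))/2/2 + 19424) = √(-7*√3/12/2 + 19424) = √(-7*√3/24 + 19424) = √(19424 - 7*√3/24) ≈ 139.37)
c - 1*(-38966) = √(2797056 - 42*√3)/12 - 1*(-38966) = √(2797056 - 42*√3)/12 + 38966 = 38966 + √(2797056 - 42*√3)/12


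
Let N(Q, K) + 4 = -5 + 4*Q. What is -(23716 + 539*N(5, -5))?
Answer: -29645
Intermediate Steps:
N(Q, K) = -9 + 4*Q (N(Q, K) = -4 + (-5 + 4*Q) = -9 + 4*Q)
-(23716 + 539*N(5, -5)) = -(18865 + 10780) = -539/(1/(44 + (-9 + 20))) = -539/(1/(44 + 11)) = -539/(1/55) = -539/1/55 = -539*55 = -29645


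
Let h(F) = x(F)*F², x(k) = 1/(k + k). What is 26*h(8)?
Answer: 104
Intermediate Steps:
x(k) = 1/(2*k)
h(F) = F/2 (h(F) = (1/(2*F))*F² = F/2)
26*h(8) = 26*((½)*8) = 26*4 = 104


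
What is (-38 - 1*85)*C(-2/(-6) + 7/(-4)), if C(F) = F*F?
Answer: -11849/48 ≈ -246.85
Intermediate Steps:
C(F) = F²
(-38 - 1*85)*C(-2/(-6) + 7/(-4)) = (-38 - 1*85)*(-2/(-6) + 7/(-4))² = (-38 - 85)*(-2*(-⅙) + 7*(-¼))² = -123*(⅓ - 7/4)² = -123*(-17/12)² = -123*289/144 = -11849/48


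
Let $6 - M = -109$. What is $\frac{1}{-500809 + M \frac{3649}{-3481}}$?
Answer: $- \frac{3481}{1743735764} \approx -1.9963 \cdot 10^{-6}$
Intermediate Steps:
$M = 115$ ($M = 6 - -109 = 6 + 109 = 115$)
$\frac{1}{-500809 + M \frac{3649}{-3481}} = \frac{1}{-500809 + 115 \frac{3649}{-3481}} = \frac{1}{-500809 + 115 \cdot 3649 \left(- \frac{1}{3481}\right)} = \frac{1}{-500809 + 115 \left(- \frac{3649}{3481}\right)} = \frac{1}{-500809 - \frac{419635}{3481}} = \frac{1}{- \frac{1743735764}{3481}} = - \frac{3481}{1743735764}$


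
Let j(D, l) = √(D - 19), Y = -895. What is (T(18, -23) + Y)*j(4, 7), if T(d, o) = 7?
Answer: -888*I*√15 ≈ -3439.2*I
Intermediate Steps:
j(D, l) = √(-19 + D)
(T(18, -23) + Y)*j(4, 7) = (7 - 895)*√(-19 + 4) = -888*I*√15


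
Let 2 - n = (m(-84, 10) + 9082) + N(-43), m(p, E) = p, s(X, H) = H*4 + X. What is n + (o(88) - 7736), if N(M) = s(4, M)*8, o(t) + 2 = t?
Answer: -15302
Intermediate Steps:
o(t) = -2 + t
s(X, H) = X + 4*H (s(X, H) = 4*H + X = X + 4*H)
N(M) = 32 + 32*M (N(M) = (4 + 4*M)*8 = 32 + 32*M)
n = -7652 (n = 2 - ((-84 + 9082) + (32 + 32*(-43))) = 2 - (8998 + (32 - 1376)) = 2 - (8998 - 1344) = 2 - 1*7654 = 2 - 7654 = -7652)
n + (o(88) - 7736) = -7652 + ((-2 + 88) - 7736) = -7652 + (86 - 7736) = -7652 - 7650 = -15302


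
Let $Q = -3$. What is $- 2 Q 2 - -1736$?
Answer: $1748$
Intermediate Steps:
$- 2 Q 2 - -1736 = \left(-2\right) \left(-3\right) 2 - -1736 = 6 \cdot 2 + 1736 = 12 + 1736 = 1748$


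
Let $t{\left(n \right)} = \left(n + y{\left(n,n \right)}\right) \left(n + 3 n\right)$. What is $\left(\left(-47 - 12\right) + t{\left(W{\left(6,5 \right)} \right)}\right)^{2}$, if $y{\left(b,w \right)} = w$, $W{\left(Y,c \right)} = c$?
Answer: $19881$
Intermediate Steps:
$t{\left(n \right)} = 8 n^{2}$ ($t{\left(n \right)} = \left(n + n\right) \left(n + 3 n\right) = 2 n 4 n = 8 n^{2}$)
$\left(\left(-47 - 12\right) + t{\left(W{\left(6,5 \right)} \right)}\right)^{2} = \left(\left(-47 - 12\right) + 8 \cdot 5^{2}\right)^{2} = \left(-59 + 8 \cdot 25\right)^{2} = \left(-59 + 200\right)^{2} = 141^{2} = 19881$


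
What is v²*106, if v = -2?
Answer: 424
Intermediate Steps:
v²*106 = (-2)²*106 = 4*106 = 424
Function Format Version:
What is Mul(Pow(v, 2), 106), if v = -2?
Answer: 424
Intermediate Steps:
Mul(Pow(v, 2), 106) = Mul(Pow(-2, 2), 106) = Mul(4, 106) = 424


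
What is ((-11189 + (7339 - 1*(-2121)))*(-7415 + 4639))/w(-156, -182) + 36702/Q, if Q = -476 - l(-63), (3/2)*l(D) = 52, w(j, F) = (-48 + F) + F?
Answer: -924813775/78898 ≈ -11722.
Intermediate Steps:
w(j, F) = -48 + 2*F
l(D) = 104/3 (l(D) = (⅔)*52 = 104/3)
Q = -1532/3 (Q = -476 - 1*104/3 = -476 - 104/3 = -1532/3 ≈ -510.67)
((-11189 + (7339 - 1*(-2121)))*(-7415 + 4639))/w(-156, -182) + 36702/Q = ((-11189 + (7339 - 1*(-2121)))*(-7415 + 4639))/(-48 + 2*(-182)) + 36702/(-1532/3) = ((-11189 + (7339 + 2121))*(-2776))/(-48 - 364) + 36702*(-3/1532) = ((-11189 + 9460)*(-2776))/(-412) - 55053/766 = -1729*(-2776)*(-1/412) - 55053/766 = 4799704*(-1/412) - 55053/766 = -1199926/103 - 55053/766 = -924813775/78898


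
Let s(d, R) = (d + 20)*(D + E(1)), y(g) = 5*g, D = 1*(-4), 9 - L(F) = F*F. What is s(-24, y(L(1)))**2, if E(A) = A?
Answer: 144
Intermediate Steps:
L(F) = 9 - F**2 (L(F) = 9 - F*F = 9 - F**2)
D = -4
s(d, R) = -60 - 3*d (s(d, R) = (d + 20)*(-4 + 1) = (20 + d)*(-3) = -60 - 3*d)
s(-24, y(L(1)))**2 = (-60 - 3*(-24))**2 = (-60 + 72)**2 = 12**2 = 144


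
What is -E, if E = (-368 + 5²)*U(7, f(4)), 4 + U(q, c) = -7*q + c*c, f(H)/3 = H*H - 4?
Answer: 426349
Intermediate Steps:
f(H) = -12 + 3*H² (f(H) = 3*(H*H - 4) = 3*(H² - 4) = 3*(-4 + H²) = -12 + 3*H²)
U(q, c) = -4 + c² - 7*q (U(q, c) = -4 + (-7*q + c*c) = -4 + (-7*q + c²) = -4 + (c² - 7*q) = -4 + c² - 7*q)
E = -426349 (E = (-368 + 5²)*(-4 + (-12 + 3*4²)² - 7*7) = (-368 + 25)*(-4 + (-12 + 3*16)² - 49) = -343*(-4 + (-12 + 48)² - 49) = -343*(-4 + 36² - 49) = -343*(-4 + 1296 - 49) = -343*1243 = -426349)
-E = -1*(-426349) = 426349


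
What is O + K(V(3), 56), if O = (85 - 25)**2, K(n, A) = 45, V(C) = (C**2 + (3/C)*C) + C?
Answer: 3645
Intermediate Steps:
V(C) = 3 + C + C**2 (V(C) = (C**2 + 3) + C = (3 + C**2) + C = 3 + C + C**2)
O = 3600 (O = 60**2 = 3600)
O + K(V(3), 56) = 3600 + 45 = 3645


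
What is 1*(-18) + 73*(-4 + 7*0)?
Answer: -310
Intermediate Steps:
1*(-18) + 73*(-4 + 7*0) = -18 + 73*(-4 + 0) = -18 + 73*(-4) = -18 - 292 = -310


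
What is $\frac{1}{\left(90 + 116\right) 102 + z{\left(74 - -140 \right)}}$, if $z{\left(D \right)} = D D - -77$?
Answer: $\frac{1}{66885} \approx 1.4951 \cdot 10^{-5}$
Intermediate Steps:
$z{\left(D \right)} = 77 + D^{2}$ ($z{\left(D \right)} = D^{2} + \left(-72 + 149\right) = D^{2} + 77 = 77 + D^{2}$)
$\frac{1}{\left(90 + 116\right) 102 + z{\left(74 - -140 \right)}} = \frac{1}{\left(90 + 116\right) 102 + \left(77 + \left(74 - -140\right)^{2}\right)} = \frac{1}{206 \cdot 102 + \left(77 + \left(74 + 140\right)^{2}\right)} = \frac{1}{21012 + \left(77 + 214^{2}\right)} = \frac{1}{21012 + \left(77 + 45796\right)} = \frac{1}{21012 + 45873} = \frac{1}{66885}$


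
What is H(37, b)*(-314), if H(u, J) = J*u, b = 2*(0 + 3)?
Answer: -69708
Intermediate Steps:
b = 6 (b = 2*3 = 6)
H(37, b)*(-314) = (6*37)*(-314) = 222*(-314) = -69708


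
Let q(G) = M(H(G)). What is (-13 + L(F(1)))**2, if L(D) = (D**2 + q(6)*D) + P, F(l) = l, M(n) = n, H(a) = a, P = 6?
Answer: 0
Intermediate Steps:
q(G) = G
L(D) = 6 + D**2 + 6*D (L(D) = (D**2 + 6*D) + 6 = 6 + D**2 + 6*D)
(-13 + L(F(1)))**2 = (-13 + (6 + 1**2 + 6*1))**2 = (-13 + (6 + 1 + 6))**2 = (-13 + 13)**2 = 0**2 = 0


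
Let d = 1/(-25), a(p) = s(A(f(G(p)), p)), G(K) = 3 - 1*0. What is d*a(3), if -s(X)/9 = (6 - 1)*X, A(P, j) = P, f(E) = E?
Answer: 27/5 ≈ 5.4000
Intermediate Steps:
G(K) = 3 (G(K) = 3 + 0 = 3)
s(X) = -45*X (s(X) = -9*(6 - 1)*X = -45*X)
a(p) = -135 (a(p) = -45*3 = -135)
d = -1/25 ≈ -0.040000
d*a(3) = -1/25*(-135) = 27/5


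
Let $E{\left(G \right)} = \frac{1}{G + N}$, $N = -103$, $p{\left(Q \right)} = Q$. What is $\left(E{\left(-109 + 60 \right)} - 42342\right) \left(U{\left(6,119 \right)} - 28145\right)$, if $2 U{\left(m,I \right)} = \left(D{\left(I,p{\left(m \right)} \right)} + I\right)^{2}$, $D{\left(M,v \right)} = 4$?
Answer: $\frac{264911578585}{304} \approx 8.7142 \cdot 10^{8}$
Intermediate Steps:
$E{\left(G \right)} = \frac{1}{-103 + G}$ ($E{\left(G \right)} = \frac{1}{G - 103} = \frac{1}{-103 + G}$)
$U{\left(m,I \right)} = \frac{\left(4 + I\right)^{2}}{2}$
$\left(E{\left(-109 + 60 \right)} - 42342\right) \left(U{\left(6,119 \right)} - 28145\right) = \left(\frac{1}{-103 + \left(-109 + 60\right)} - 42342\right) \left(\frac{\left(4 + 119\right)^{2}}{2} - 28145\right) = \left(\frac{1}{-103 - 49} - 42342\right) \left(\frac{123^{2}}{2} - 28145\right) = \left(\frac{1}{-152} - 42342\right) \left(\frac{1}{2} \cdot 15129 - 28145\right) = \left(- \frac{1}{152} - 42342\right) \left(\frac{15129}{2} - 28145\right) = \left(- \frac{6435985}{152}\right) \left(- \frac{41161}{2}\right) = \frac{264911578585}{304}$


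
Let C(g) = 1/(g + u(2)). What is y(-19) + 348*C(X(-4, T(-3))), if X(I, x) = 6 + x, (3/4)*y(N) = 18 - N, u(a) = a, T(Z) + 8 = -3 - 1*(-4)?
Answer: 1192/3 ≈ 397.33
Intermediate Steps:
T(Z) = -7 (T(Z) = -8 + (-3 - 1*(-4)) = -8 + (-3 + 4) = -8 + 1 = -7)
y(N) = 24 - 4*N/3 (y(N) = 4*(18 - N)/3 = 24 - 4*N/3)
C(g) = 1/(2 + g) (C(g) = 1/(g + 2) = 1/(2 + g))
y(-19) + 348*C(X(-4, T(-3))) = (24 - 4/3*(-19)) + 348/(2 + (6 - 7)) = (24 + 76/3) + 348/(2 - 1) = 148/3 + 348/1 = 148/3 + 348*1 = 148/3 + 348 = 1192/3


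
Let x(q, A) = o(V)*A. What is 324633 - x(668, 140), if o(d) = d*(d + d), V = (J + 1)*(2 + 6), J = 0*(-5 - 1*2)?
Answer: 306713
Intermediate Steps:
J = 0 (J = 0*(-5 - 2) = 0*(-7) = 0)
V = 8 (V = (0 + 1)*(2 + 6) = 1*8 = 8)
o(d) = 2*d**2 (o(d) = d*(2*d) = 2*d**2)
x(q, A) = 128*A (x(q, A) = (2*8**2)*A = (2*64)*A = 128*A)
324633 - x(668, 140) = 324633 - 128*140 = 324633 - 1*17920 = 324633 - 17920 = 306713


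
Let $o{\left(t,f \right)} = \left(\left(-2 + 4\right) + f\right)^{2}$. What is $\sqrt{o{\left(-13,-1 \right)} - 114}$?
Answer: $i \sqrt{113} \approx 10.63 i$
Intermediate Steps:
$o{\left(t,f \right)} = \left(2 + f\right)^{2}$
$\sqrt{o{\left(-13,-1 \right)} - 114} = \sqrt{\left(2 - 1\right)^{2} - 114} = \sqrt{1^{2} - 114} = \sqrt{1 - 114} = \sqrt{-113} = i \sqrt{113}$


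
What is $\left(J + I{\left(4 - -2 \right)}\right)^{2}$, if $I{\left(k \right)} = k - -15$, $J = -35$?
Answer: $196$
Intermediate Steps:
$I{\left(k \right)} = 15 + k$ ($I{\left(k \right)} = k + 15 = 15 + k$)
$\left(J + I{\left(4 - -2 \right)}\right)^{2} = \left(-35 + \left(15 + \left(4 - -2\right)\right)\right)^{2} = \left(-35 + \left(15 + \left(4 + 2\right)\right)\right)^{2} = \left(-35 + \left(15 + 6\right)\right)^{2} = \left(-35 + 21\right)^{2} = \left(-14\right)^{2} = 196$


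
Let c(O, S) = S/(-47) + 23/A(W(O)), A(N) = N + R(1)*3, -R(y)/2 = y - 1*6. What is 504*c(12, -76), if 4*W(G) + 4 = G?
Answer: 221319/188 ≈ 1177.2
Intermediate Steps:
R(y) = 12 - 2*y (R(y) = -2*(y - 1*6) = -2*(y - 6) = -2*(-6 + y) = 12 - 2*y)
W(G) = -1 + G/4
A(N) = 30 + N (A(N) = N + (12 - 2*1)*3 = N + (12 - 2)*3 = N + 10*3 = N + 30 = 30 + N)
c(O, S) = 23/(29 + O/4) - S/47 (c(O, S) = S/(-47) + 23/(30 + (-1 + O/4)) = S*(-1/47) + 23/(29 + O/4) = -S/47 + 23/(29 + O/4) = 23/(29 + O/4) - S/47)
504*c(12, -76) = 504*((4324 - 1*(-76)*(116 + 12))/(47*(116 + 12))) = 504*((1/47)*(4324 - 1*(-76)*128)/128) = 504*((1/47)*(1/128)*(4324 + 9728)) = 504*((1/47)*(1/128)*14052) = 504*(3513/1504) = 221319/188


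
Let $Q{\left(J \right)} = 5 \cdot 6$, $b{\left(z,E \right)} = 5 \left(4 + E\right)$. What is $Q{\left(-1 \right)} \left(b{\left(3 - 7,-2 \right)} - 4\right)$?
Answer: $180$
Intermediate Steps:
$b{\left(z,E \right)} = 20 + 5 E$
$Q{\left(J \right)} = 30$
$Q{\left(-1 \right)} \left(b{\left(3 - 7,-2 \right)} - 4\right) = 30 \left(\left(20 + 5 \left(-2\right)\right) - 4\right) = 30 \left(\left(20 - 10\right) - 4\right) = 30 \left(10 - 4\right) = 30 \cdot 6 = 180$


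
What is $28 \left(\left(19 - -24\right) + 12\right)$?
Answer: $1540$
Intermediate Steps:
$28 \left(\left(19 - -24\right) + 12\right) = 28 \left(\left(19 + 24\right) + 12\right) = 28 \left(43 + 12\right) = 28 \cdot 55 = 1540$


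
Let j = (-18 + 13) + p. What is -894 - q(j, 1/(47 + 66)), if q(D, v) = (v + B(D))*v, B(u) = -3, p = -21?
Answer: -11415148/12769 ≈ -893.97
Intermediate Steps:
j = -26 (j = (-18 + 13) - 21 = -5 - 21 = -26)
q(D, v) = v*(-3 + v) (q(D, v) = (v - 3)*v = (-3 + v)*v = v*(-3 + v))
-894 - q(j, 1/(47 + 66)) = -894 - (-3 + 1/(47 + 66))/(47 + 66) = -894 - (-3 + 1/113)/113 = -894 - (-338)/(113*113) = -894 - 1*(-338/12769) = -894 + 338/12769 = -11415148/12769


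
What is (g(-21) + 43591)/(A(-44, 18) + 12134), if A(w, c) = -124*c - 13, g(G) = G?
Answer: 43570/9889 ≈ 4.4059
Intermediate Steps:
A(w, c) = -13 - 124*c
(g(-21) + 43591)/(A(-44, 18) + 12134) = (-21 + 43591)/((-13 - 124*18) + 12134) = 43570/((-13 - 2232) + 12134) = 43570/(-2245 + 12134) = 43570/9889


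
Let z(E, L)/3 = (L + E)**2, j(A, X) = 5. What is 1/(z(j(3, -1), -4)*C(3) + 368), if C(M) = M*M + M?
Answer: 1/404 ≈ 0.0024752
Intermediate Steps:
C(M) = M + M**2 (C(M) = M**2 + M = M + M**2)
z(E, L) = 3*(E + L)**2 (z(E, L) = 3*(L + E)**2 = 3*(E + L)**2)
1/(z(j(3, -1), -4)*C(3) + 368) = 1/((3*(5 - 4)**2)*(3*(1 + 3)) + 368) = 1/((3*1**2)*(3*4) + 368) = 1/((3*1)*12 + 368) = 1/(3*12 + 368) = 1/(36 + 368) = 1/404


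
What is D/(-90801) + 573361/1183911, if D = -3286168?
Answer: 1314197398403/35833434237 ≈ 36.675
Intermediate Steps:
D/(-90801) + 573361/1183911 = -3286168/(-90801) + 573361/1183911 = -3286168*(-1/90801) + 573361*(1/1183911) = 3286168/90801 + 573361/1183911 = 1314197398403/35833434237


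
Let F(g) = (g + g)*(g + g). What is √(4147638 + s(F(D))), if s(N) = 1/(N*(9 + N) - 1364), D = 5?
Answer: √5893229519381/1192 ≈ 2036.6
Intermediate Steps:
F(g) = 4*g² (F(g) = (2*g)*(2*g) = 4*g²)
s(N) = 1/(-1364 + N*(9 + N))
√(4147638 + s(F(D))) = √(4147638 + 1/(-1364 + (4*5²)² + 9*(4*5²))) = √(4147638 + 1/(-1364 + (4*25)² + 9*(4*25))) = √(4147638 + 1/(-1364 + 100² + 9*100)) = √(4147638 + 1/(-1364 + 10000 + 900)) = √(4147638 + 1/9536) = √(39551875969/9536) = √5893229519381/1192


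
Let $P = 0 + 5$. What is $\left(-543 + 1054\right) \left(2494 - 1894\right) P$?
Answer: $1533000$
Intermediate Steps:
$P = 5$
$\left(-543 + 1054\right) \left(2494 - 1894\right) P = \left(-543 + 1054\right) \left(2494 - 1894\right) 5 = 511 \cdot 600 \cdot 5 = 306600 \cdot 5 = 1533000$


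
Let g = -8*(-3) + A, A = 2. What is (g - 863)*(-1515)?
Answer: 1268055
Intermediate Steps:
g = 26 (g = -8*(-3) + 2 = 24 + 2 = 26)
(g - 863)*(-1515) = (26 - 863)*(-1515) = -837*(-1515) = 1268055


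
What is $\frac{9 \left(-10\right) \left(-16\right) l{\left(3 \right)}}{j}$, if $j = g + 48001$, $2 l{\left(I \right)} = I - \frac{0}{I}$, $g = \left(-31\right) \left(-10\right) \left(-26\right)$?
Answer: $\frac{2160}{39941} \approx 0.05408$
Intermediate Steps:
$g = -8060$ ($g = 310 \left(-26\right) = -8060$)
$l{\left(I \right)} = \frac{I}{2}$ ($l{\left(I \right)} = \frac{I - \frac{0}{I}}{2} = \frac{I - 0}{2} = \frac{I + 0}{2} = \frac{I}{2}$)
$j = 39941$ ($j = -8060 + 48001 = 39941$)
$\frac{9 \left(-10\right) \left(-16\right) l{\left(3 \right)}}{j} = \frac{9 \left(-10\right) \left(-16\right) \frac{1}{2} \cdot 3}{39941} = \left(-90\right) \left(-16\right) \frac{3}{2} \cdot \frac{1}{39941} = 1440 \cdot \frac{3}{2} \cdot \frac{1}{39941} = 2160 \cdot \frac{1}{39941} = \frac{2160}{39941}$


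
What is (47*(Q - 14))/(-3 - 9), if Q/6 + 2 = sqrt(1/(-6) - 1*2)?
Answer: 611/6 - 47*I*sqrt(78)/12 ≈ 101.83 - 34.591*I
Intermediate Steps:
Q = -12 + I*sqrt(78) (Q = -12 + 6*sqrt(1/(-6) - 1*2) = -12 + 6*sqrt(-1/6 - 2) = -12 + 6*sqrt(-13/6) = -12 + 6*(I*sqrt(78)/6) = -12 + I*sqrt(78) ≈ -12.0 + 8.8318*I)
(47*(Q - 14))/(-3 - 9) = (47*((-12 + I*sqrt(78)) - 14))/(-3 - 9) = (47*(-26 + I*sqrt(78)))/(-12) = (-1222 + 47*I*sqrt(78))*(-1/12) = 611/6 - 47*I*sqrt(78)/12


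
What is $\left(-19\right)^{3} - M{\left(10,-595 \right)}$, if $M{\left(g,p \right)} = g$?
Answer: $-6869$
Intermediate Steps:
$\left(-19\right)^{3} - M{\left(10,-595 \right)} = \left(-19\right)^{3} - 10 = -6859 - 10 = -6869$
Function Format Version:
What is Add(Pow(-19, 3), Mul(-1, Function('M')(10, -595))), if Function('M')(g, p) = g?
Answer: -6869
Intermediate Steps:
Add(Pow(-19, 3), Mul(-1, Function('M')(10, -595))) = Add(Pow(-19, 3), Mul(-1, 10)) = Add(-6859, -10) = -6869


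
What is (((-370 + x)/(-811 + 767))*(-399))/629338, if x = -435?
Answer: -321195/27690872 ≈ -0.011599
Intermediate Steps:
(((-370 + x)/(-811 + 767))*(-399))/629338 = (((-370 - 435)/(-811 + 767))*(-399))/629338 = (-805/(-44)*(-399))*(1/629338) = (-805*(-1/44)*(-399))*(1/629338) = ((805/44)*(-399))*(1/629338) = -321195/44*1/629338 = -321195/27690872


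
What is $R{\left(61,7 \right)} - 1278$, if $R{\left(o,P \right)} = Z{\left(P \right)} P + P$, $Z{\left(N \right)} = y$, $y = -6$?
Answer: $-1313$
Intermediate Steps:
$Z{\left(N \right)} = -6$
$R{\left(o,P \right)} = - 5 P$ ($R{\left(o,P \right)} = - 6 P + P = - 5 P$)
$R{\left(61,7 \right)} - 1278 = \left(-5\right) 7 - 1278 = -35 - 1278 = -1313$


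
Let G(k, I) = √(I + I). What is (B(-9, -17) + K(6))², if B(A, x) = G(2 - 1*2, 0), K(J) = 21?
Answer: 441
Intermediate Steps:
G(k, I) = √2*√I (G(k, I) = √(2*I) = √2*√I)
B(A, x) = 0 (B(A, x) = √2*√0 = √2*0 = 0)
(B(-9, -17) + K(6))² = (0 + 21)² = 21² = 441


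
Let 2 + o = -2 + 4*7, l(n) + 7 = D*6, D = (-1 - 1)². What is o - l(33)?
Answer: 7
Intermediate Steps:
D = 4 (D = (-2)² = 4)
l(n) = 17 (l(n) = -7 + 4*6 = -7 + 24 = 17)
o = 24 (o = -2 + (-2 + 4*7) = -2 + (-2 + 28) = -2 + 26 = 24)
o - l(33) = 24 - 1*17 = 24 - 17 = 7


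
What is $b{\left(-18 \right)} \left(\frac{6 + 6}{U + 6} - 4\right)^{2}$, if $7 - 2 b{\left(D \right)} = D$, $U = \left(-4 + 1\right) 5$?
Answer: $\frac{3200}{9} \approx 355.56$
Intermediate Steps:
$U = -15$ ($U = \left(-3\right) 5 = -15$)
$b{\left(D \right)} = \frac{7}{2} - \frac{D}{2}$
$b{\left(-18 \right)} \left(\frac{6 + 6}{U + 6} - 4\right)^{2} = \left(\frac{7}{2} - -9\right) \left(\frac{6 + 6}{-15 + 6} - 4\right)^{2} = \left(\frac{7}{2} + 9\right) \left(\frac{12}{-9} - 4\right)^{2} = \frac{25 \left(12 \left(- \frac{1}{9}\right) - 4\right)^{2}}{2} = \frac{25 \left(- \frac{4}{3} - 4\right)^{2}}{2} = \frac{25 \left(- \frac{16}{3}\right)^{2}}{2} = \frac{25}{2} \cdot \frac{256}{9} = \frac{3200}{9}$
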